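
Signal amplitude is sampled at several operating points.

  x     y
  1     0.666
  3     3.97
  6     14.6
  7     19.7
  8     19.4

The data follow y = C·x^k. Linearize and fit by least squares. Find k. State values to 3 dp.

Taking logs, ln y = k·ln x + ln C, so regress ln y on ln x.
Σln x = 6.9157, Σ(ln x)² = 12.5280, Σln y = 9.5992, Σln x·ln y = 18.2846.
Equations: 12.5280·k + 6.9157·ln C = 18.2846;  6.9157·k + 5·ln C = 9.5992.
Solving (det = 14.8127): k = 1.69027, ln C = -0.41804.

k = 1.690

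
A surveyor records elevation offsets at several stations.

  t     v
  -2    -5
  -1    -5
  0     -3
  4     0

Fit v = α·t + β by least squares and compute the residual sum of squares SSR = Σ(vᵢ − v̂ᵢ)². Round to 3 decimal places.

Normal-equation sums: Σt·t = 21, Σt = 1, Σ1 = 4.
And Σt·v = 15, Σv = -13.
Normal equations: [[21, 1]; [1, 4]]·[α, β]ᵀ = [15, -13]ᵀ.
Eliminating β: 4·(row 1) − 1·(row 2) gives 83·α = 4·15 − 1·(-13) = 73, so α = 73/83.
Then β = ((-13) − 1·(73/83))/4 = -288/83.
Residuals: 19/83, -54/83, 39/83, -4/83; SSR = 58/83.

SSR = 0.699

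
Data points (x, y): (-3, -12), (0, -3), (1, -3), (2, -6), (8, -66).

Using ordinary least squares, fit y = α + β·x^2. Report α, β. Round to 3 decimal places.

α = -2.516, β = -0.993

Sums needed: Σ1 = 5, Σx^2 = 78, Σx^2·x^2 = 4194.
Right-hand side: Σy = -90, Σx^2·y = -4359.
So MᵀM·[α, β]ᵀ = Mᵀy: [[5, 78]; [78, 4194]]·[α, β]ᵀ = [-90, -4359]ᵀ.
Determinant 5·4194 − 78² = 14886.
α = ((-90)·4194 − 78·(-4359))/14886 = -2081/827; β = (5·(-4359) − 78·(-90))/14886 = -4925/4962.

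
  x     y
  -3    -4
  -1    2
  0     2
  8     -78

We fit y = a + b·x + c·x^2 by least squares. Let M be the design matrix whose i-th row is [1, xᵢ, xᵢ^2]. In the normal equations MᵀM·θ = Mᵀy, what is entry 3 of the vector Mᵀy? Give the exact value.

-5026

Entry 3 ↔ basis x^2, so (Mᵀy)_{3} = Σᵢ (x^2)·yᵢ = (9)·(-4) + (1)·(2) + (0)·(2) + (64)·(-78) = -5026.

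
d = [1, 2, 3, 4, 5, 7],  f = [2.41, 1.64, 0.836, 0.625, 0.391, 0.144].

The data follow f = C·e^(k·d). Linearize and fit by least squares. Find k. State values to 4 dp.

k = -0.4680

With ln fᵢ as the transformed response and dᵢ as the regressor:
XᵀX = [[104.0000, 22.0000]; [22.0000, 6]], rhs = [-18.8092, -2.1518]ᵀ  (here Σd = 22.0000, Σ(d)² = 104.0000, Σln f = -2.1518, Σd·ln f = -18.8092).
Slope k = (n·Σd·ln f − Σd·Σln f)/(n·Σ(d)² − (Σd)²) = (6·-18.8092 − 22.0000·-2.1518)/140.0000 = -0.46797; ln C = (Σln f − k·Σd)/n = 1.35725.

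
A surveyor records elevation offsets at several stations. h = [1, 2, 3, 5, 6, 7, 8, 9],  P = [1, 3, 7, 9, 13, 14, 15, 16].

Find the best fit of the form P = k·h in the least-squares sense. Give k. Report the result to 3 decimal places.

AᵀA·[k]ᵀ = AᵀP reads: 269·k = 513.
(Σh·h = 269, Σh·P = 513.)
Hence k = 513 / 269 ≈ 1.90706.

k = 1.907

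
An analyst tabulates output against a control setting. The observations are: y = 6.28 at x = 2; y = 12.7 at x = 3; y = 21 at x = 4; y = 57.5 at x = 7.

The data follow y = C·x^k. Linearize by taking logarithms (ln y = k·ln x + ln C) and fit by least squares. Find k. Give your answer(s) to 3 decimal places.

Linearized form: ln y = k·ln x + ln C. From the 4 transformed points,
Σln x = 5.1240, Σ(ln x)² = 7.3958, Σln y = 11.4753, Σln x·ln y = 16.1708.
Equations: 7.3958·k + 5.1240·ln C = 16.1708;  5.1240·k + 4·ln C = 11.4753.
Δ = 7.3958·4 − (5.1240)² = 3.3281; k = (16.1708·4 − 5.1240·11.4753)/3.3281 = 1.76807, ln C = (7.3958·11.4753 − 5.1240·16.1708)/3.3281 = 0.60393.

k = 1.768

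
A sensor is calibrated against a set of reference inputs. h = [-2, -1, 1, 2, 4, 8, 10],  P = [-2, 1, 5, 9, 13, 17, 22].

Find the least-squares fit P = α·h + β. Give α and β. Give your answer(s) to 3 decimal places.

α = 1.901, β = 3.312

The normal system MᵀM·[α, β]ᵀ = MᵀP is [[190, 22]; [22, 7]]·[α, β]ᵀ = [434, 65]ᵀ.
Δ = 190·7 − 22² = 846.
α = (434·7 − 22·65)/846 = 268/141; β = (190·65 − 22·434)/846 = 467/141.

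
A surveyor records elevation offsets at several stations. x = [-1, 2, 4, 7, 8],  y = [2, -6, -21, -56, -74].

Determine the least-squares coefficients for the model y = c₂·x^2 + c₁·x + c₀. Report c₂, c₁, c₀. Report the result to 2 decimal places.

c₂ = -0.96, c₁ = -1.63, c₀ = 1.22

AᵀA·[c₂, c₁, c₀]ᵀ = Aᵀy reads: 6770·c₂ + 926·c₁ + 134·c₀ = -7838;  926·c₂ + 134·c₁ + 20·c₀ = -1082;  134·c₂ + 20·c₁ + 5·c₀ = -155.
(Σx^2·x^2 = 6770, Σx^2·x = 926, Σx^2 = 134, Σx·x = 134, Σx = 20, Σ1 = 5, Σx^2·y = -7838, Σx·y = -1082, Σy = -155.)
Row-reducing yields c₂ = -2605/2716, c₁ = -4423/2716, c₀ = 1655/1358.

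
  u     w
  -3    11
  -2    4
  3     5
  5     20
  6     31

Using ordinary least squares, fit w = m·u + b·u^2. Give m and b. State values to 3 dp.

With design matrix X, XᵀX = [[83, 333]; [333, 2099]] and Xᵀw = [260, 1776]ᵀ.
Eliminating b: 2099·(row 1) − 333·(row 2) gives 63328·m = 2099·260 − 333·1776 = -45668, so m = -11417/15832.
Then b = (1776 − 333·(-11417/15832))/2099 = 15207/15832.

m = -0.721, b = 0.961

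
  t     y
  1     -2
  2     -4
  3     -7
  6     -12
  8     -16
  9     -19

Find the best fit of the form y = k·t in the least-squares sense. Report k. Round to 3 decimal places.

From the data, Σt·t = 195.
And Σt·y = -402.
XᵀX·[k]ᵀ = Xᵀy becomes [[195]]·[k]ᵀ = [-402]ᵀ.
Hence k = -402 / 195 ≈ -2.06154.

k = -2.062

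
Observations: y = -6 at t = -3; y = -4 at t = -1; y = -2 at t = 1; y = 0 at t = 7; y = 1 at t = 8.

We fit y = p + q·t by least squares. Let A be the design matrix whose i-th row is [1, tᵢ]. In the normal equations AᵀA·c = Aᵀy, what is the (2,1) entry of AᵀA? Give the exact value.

12

Row 2 ↔ basis t, column 1 ↔ basis 1, so (AᵀA)_{2,1} = Σᵢ t = (-3)·(1) + (-1)·(1) + (1)·(1) + (7)·(1) + (8)·(1) = 12.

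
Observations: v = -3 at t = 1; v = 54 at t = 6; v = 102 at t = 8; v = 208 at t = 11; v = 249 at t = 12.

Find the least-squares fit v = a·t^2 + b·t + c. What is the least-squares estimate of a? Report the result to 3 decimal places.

a = 1.950

Compute the Gram sums: Σt^2·t^2 = 40770, Σt^2·t = 3788, Σt^2 = 366, Σt·t = 366, Σt = 38, Σ1 = 5.
For Aᵀv: Σt^2·v = 69493, Σt·v = 6413, Σv = 610.
Row-reducing yields a = 323381/165806, b = -399137/165806, c = -204858/82903.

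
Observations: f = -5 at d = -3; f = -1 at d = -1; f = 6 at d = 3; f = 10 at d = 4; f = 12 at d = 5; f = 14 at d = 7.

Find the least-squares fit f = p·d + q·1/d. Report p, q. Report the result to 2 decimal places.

p = 2.19, q = -1.19

Compute the Gram sums: Σd·d = 109, Σd·1/d = 6, Σ1/d·1/d = 237281/176400.
For Xᵀf: Σd·f = 232, Σ1/d·f = 347/30.
XᵀX·[p, q]ᵀ = Xᵀf becomes [[109, 6]; [6, 237281/176400]]·[p, q]ᵀ = [232, 347/30]ᵀ.
Δ = 109·(237281/176400) − 6² = 19513229/176400.
p = (232·(237281/176400) − 6·(347/30))/(19513229/176400) = 1380872/629459; q = (109·(347/30) − 6·232)/(19513229/176400) = -746760/629459.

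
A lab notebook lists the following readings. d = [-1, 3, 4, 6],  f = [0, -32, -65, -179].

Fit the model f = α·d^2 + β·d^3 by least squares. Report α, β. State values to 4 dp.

Sums needed: Σd^2·d^2 = 1634, Σd^2·d^3 = 9042, Σd^3·d^3 = 51482.
Right-hand side: Σd^2·f = -7772, Σd^3·f = -43688.
MᵀM·[α, β]ᵀ = Mᵀf becomes [[1634, 9042]; [9042, 51482]]·[α, β]ᵀ = [-7772, -43688]ᵀ.
Eliminating β: 51482·(row 1) − 9042·(row 2) gives 2363824·α = 51482·(-7772) − 9042·(-43688) = -5091208, so α = -636401/295478.
Then β = ((-43688) − 9042·(-636401/295478))/51482 = -138971/295478.

α = -2.1538, β = -0.4703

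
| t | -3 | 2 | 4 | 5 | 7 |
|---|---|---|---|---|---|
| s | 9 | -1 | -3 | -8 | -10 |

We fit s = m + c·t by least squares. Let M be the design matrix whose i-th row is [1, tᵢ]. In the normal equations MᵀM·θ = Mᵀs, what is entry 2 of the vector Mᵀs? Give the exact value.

Entry 2 ↔ basis t, so (Mᵀs)_{2} = Σᵢ (t)·sᵢ = (-3)·(9) + (2)·(-1) + (4)·(-3) + (5)·(-8) + (7)·(-10) = -151.

-151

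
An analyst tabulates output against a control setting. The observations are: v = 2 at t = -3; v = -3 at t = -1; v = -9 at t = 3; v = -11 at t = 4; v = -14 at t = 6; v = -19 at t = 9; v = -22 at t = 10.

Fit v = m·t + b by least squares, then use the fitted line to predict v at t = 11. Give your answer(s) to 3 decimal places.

Normal-equation sums: Σt·t = 252, Σt = 28, Σ1 = 7.
Moment sums: Σt·v = -549, Σv = -76.
Normal equations: [[252, 28]; [28, 7]]·[m, b]ᵀ = [-549, -76]ᵀ.
Δ = 252·7 − 28² = 980.
m = ((-549)·7 − 28·(-76))/980 = -7/4; b = (252·(-76) − 28·(-549))/980 = -27/7.
At t = 11: v̂ = (-7/4)·(11) + (-27/7)·(1) = -647/28.

v̂ = -23.107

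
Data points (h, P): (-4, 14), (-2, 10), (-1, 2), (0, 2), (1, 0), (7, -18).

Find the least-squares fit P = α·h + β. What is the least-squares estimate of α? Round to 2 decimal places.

The normal system MᵀM·[α, β]ᵀ = MᵀP is [[71, 1]; [1, 6]]·[α, β]ᵀ = [-204, 10]ᵀ.
Δ = 71·6 − 1² = 425.
α = ((-204)·6 − 1·10)/425 = -1234/425; β = (71·10 − 1·(-204))/425 = 914/425.

α = -2.90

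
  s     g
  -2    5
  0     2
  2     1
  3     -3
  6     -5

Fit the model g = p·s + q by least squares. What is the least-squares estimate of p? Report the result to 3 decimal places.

p = -1.277

Sums needed: Σs·s = 53, Σs = 9, Σ1 = 5.
And Σs·g = -47, Σg = 0.
Δ = 53·5 − 9² = 184.
p = ((-47)·5 − 9·0)/184 = -235/184; q = (53·0 − 9·(-47))/184 = 423/184.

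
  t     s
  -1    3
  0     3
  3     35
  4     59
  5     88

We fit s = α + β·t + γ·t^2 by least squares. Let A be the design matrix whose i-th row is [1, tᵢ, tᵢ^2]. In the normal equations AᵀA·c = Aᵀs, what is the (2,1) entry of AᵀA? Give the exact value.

11

Row 2 ↔ basis t, column 1 ↔ basis 1, so (AᵀA)_{2,1} = Σᵢ t = (-1)·(1) + (0)·(1) + (3)·(1) + (4)·(1) + (5)·(1) = 11.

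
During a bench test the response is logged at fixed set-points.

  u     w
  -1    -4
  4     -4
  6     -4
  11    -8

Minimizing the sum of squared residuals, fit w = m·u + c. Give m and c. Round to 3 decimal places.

m = -0.324, c = -3.378

Entries of AᵀA: Σu·u = 174, Σu = 20, Σ1 = 4.
For Aᵀw: Σu·w = -124, Σw = -20.
So AᵀA·[m, c]ᵀ = Aᵀw: [[174, 20]; [20, 4]]·[m, c]ᵀ = [-124, -20]ᵀ.
Eliminating c: 4·(row 1) − 20·(row 2) gives 296·m = 4·(-124) − 20·(-20) = -96, so m = -12/37.
Then c = ((-20) − 20·(-12/37))/4 = -125/37.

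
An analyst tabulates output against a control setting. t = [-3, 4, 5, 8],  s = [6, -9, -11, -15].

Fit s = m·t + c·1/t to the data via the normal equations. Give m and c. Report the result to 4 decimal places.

m = -1.8943, c = -3.2616

Setting ∂/∂m … = 0 gives: 114·m + 4·c = -229;  4·m + (3301/14400)·c = -333/40.
(Σt·t = 114, Σt·1/t = 4, Σ1/t·1/t = 3301/14400, Σt·s = -229, Σ1/t·s = -333/40.)
Eliminating c: (3301/14400)·(row 1) − 4·(row 2) gives (24319/2400)·m = (3301/14400)·(-229) − 4·(-333/40) = -276409/14400, so m = -276409/145914.
Then c = ((-333/40) − 4·(-276409/145914))/(3301/14400) = -79320/24319.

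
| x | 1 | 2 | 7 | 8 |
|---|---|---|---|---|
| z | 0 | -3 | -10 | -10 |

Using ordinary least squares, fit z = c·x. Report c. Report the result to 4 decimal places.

Normal-equation sums: Σx·x = 118.
Right-hand side: Σx·z = -156.
MᵀM·[c]ᵀ = Mᵀz becomes [[118]]·[c]ᵀ = [-156]ᵀ.
c = (-156)/118 = -1.32203.

c = -1.3220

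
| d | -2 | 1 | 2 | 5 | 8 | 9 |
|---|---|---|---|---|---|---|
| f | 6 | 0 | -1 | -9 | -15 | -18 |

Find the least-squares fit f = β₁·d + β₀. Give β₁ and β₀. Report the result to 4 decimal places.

The normal equations are: 179·β₁ + 23·β₀ = -341;  23·β₁ + 6·β₀ = -37.
(Σd·d = 179, Σd = 23, Σ1 = 6, Σd·f = -341, Σf = -37.)
Eliminating β₀: 6·(row 1) − 23·(row 2) gives 545·β₁ = 6·(-341) − 23·(-37) = -1195, so β₁ = -239/109.
Then β₀ = ((-37) − 23·(-239/109))/6 = 244/109.

β₁ = -2.1927, β₀ = 2.2385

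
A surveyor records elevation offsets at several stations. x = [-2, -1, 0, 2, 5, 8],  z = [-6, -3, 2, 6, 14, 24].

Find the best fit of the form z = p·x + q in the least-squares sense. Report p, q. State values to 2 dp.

The normal system AᵀA·[p, q]ᵀ = Aᵀz is [[98, 12]; [12, 6]]·[p, q]ᵀ = [289, 37]ᵀ.
Δ = 98·6 − 12² = 444.
p = (289·6 − 12·37)/444 = 215/74; q = (98·37 − 12·289)/444 = 79/222.

p = 2.91, q = 0.36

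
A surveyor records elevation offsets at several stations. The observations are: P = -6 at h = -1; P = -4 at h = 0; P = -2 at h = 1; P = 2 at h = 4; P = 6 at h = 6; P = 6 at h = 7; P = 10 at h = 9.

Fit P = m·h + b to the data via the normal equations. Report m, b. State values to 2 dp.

m = 1.55, b = -4.04

From the data, Σh·h = 184, Σh = 26, Σ1 = 7.
Right-hand side: Σh·P = 180, ΣP = 12.
det = 184·7 − 26² = 612.
m = (180·7 − 26·12)/612 = 79/51; b = (184·12 − 26·180)/612 = -206/51.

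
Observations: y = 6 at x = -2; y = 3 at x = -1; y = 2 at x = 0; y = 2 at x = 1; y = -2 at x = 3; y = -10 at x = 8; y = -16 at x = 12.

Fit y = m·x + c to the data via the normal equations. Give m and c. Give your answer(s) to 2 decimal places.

m = -1.54, c = 2.47

Normal-equation sums: Σx·x = 223, Σx = 21, Σ1 = 7.
For Aᵀy: Σx·y = -291, Σy = -15.
Normal equations: [[223, 21]; [21, 7]]·[m, c]ᵀ = [-291, -15]ᵀ.
Δ = 223·7 − 21² = 1120.
m = ((-291)·7 − 21·(-15))/1120 = -123/80; c = (223·(-15) − 21·(-291))/1120 = 1383/560.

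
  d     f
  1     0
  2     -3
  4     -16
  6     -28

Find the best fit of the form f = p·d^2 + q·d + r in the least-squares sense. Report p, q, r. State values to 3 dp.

The normal system AᵀA·[p, q, r]ᵀ = Aᵀf is [[1569, 289, 57]; [289, 57, 13]; [57, 13, 4]]·[p, q, r]ᵀ = [-1276, -238, -47]ᵀ.
Solving the 3×3 system (Gaussian elimination) gives p = -195/796, q = -3229/796, r = 980/199.

p = -0.245, q = -4.057, r = 4.925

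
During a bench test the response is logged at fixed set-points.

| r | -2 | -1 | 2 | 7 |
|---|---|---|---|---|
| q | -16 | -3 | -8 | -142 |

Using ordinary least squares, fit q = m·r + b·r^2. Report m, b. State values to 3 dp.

MᵀM·[m, b]ᵀ = Mᵀq reads: 58·m + 342·b = -975;  342·m + 2434·b = -7057.
(Σr·r = 58, Σr·r^2 = 342, Σr^2·r^2 = 2434, Σr·q = -975, Σr^2·q = -7057.)
Eliminating b: 2434·(row 1) − 342·(row 2) gives 24208·m = 2434·(-975) − 342·(-7057) = 40344, so m = 5043/3026.
Then b = ((-7057) − 342·(5043/3026))/2434 = -4741/1513.

m = 1.667, b = -3.134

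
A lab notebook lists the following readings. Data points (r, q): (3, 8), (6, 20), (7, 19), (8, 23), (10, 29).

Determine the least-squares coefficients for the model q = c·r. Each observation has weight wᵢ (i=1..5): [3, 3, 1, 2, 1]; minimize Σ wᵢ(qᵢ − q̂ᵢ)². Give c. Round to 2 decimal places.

c = 2.97

Compute the Gram sums: Σwᵢ·r·r = 412.
And Σwᵢ·r·q = 1223.
So MᵀWM·[c]ᵀ = MᵀWq: [[412]]·[c]ᵀ = [1223]ᵀ.
c = 1223/412 = 2.96845.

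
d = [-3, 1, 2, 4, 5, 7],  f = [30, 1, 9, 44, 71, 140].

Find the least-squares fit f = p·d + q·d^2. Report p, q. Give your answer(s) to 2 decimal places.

With design matrix A, AᵀA = [[104, 514]; [514, 3380]] and Aᵀf = [1440, 9646]ᵀ.
Δ = 104·3380 − 514² = 87324.
p = (1440·3380 − 514·9646)/87324 = -22711/21831; q = (104·9646 − 514·1440)/87324 = 65756/21831.

p = -1.04, q = 3.01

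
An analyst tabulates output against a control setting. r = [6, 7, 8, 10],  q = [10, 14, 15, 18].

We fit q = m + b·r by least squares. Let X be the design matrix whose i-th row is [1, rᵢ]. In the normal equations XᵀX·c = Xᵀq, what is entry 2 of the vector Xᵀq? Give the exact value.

Entry 2 ↔ basis r, so (Xᵀq)_{2} = Σᵢ (r)·qᵢ = (6)·(10) + (7)·(14) + (8)·(15) + (10)·(18) = 458.

458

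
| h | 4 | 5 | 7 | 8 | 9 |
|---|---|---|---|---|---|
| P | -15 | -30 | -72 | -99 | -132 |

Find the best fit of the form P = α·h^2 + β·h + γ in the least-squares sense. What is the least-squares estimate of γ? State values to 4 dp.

γ = -1.6169

The normal equations are: 13939·α + 1773·β + 235·γ = -21546;  1773·α + 235·β + 33·γ = -2694;  235·α + 33·β + 5·γ = -348.
(Σh^2·h^2 = 13939, Σh^2·h = 1773, Σh^2 = 235, Σh·h = 235, Σh = 33, Σ1 = 5, Σh^2·P = -21546, Σh·P = -2694, ΣP = -348.)
Row-reducing yields α = -681/308, β = 1677/308, γ = -249/154.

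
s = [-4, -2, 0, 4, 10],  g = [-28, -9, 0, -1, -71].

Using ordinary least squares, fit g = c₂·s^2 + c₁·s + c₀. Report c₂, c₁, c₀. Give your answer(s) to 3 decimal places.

Normal-equation sums: Σs^2·s^2 = 10528, Σs^2·s = 992, Σs^2 = 136, Σs·s = 136, Σs = 8, Σ1 = 5.
Right-hand side: Σs^2·g = -7600, Σs·g = -584, Σg = -109.
Inverting the 3×3 Gram matrix, [c₂, c₁, c₀]ᵀ = [-601/572, 469/143, 219/143]ᵀ.

c₂ = -1.051, c₁ = 3.280, c₀ = 1.531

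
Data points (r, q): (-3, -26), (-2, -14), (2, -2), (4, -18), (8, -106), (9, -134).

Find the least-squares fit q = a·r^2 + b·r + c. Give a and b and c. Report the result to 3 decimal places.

With design matrix M, MᵀM = [[11026, 1278, 178]; [1278, 178, 18]; [178, 18, 6]] and Mᵀq = [-18224, -2024, -300]ᵀ.
Solving the 3×3 system (Gaussian elimination) gives a = -1935/961, b = 2899/961, c = 658/961.

a = -2.014, b = 3.017, c = 0.685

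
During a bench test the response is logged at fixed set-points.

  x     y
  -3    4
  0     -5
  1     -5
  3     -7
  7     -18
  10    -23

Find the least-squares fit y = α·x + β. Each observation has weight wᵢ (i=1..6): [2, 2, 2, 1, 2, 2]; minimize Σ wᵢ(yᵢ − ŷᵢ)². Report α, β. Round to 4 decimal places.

α = -2.0351, β = -3.0766

Compute the Gram sums: Σwᵢ·x·x = 327, Σwᵢ·x = 33, Σwᵢ·1 = 11.
Right-hand side: Σwᵢ·x·y = -767, Σwᵢ·y = -101.
AᵀWA·[α, β]ᵀ = AᵀWy becomes [[327, 33]; [33, 11]]·[α, β]ᵀ = [-767, -101]ᵀ.
det = 327·11 − 33² = 2508.
α = ((-767)·11 − 33·(-101))/2508 = -116/57; β = (327·(-101) − 33·(-767))/2508 = -643/209.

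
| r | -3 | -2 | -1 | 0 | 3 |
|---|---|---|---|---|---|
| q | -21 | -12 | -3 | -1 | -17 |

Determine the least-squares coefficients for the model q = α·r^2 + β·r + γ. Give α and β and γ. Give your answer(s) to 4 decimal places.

α = -2.0259, β = 0.7700, γ = -1.0188

Normal-equation sums: Σr^2·r^2 = 179, Σr^2·r = -9, Σr^2 = 23, Σr·r = 23, Σr = -3, Σ1 = 5.
And Σr^2·q = -393, Σr·q = 39, Σq = -54.
So MᵀM·[α, β, γ]ᵀ = Mᵀq: [[179, -9, 23]; [-9, 23, -3]; [23, -3, 5]]·[α, β, γ]ᵀ = [-393, 39, -54]ᵀ.
Solving the 3×3 system (Gaussian elimination) gives α = -2581/1274, β = 981/1274, γ = -649/637.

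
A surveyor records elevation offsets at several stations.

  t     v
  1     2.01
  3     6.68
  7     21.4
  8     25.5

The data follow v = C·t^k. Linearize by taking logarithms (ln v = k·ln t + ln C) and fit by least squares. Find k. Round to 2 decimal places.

Taking logs, ln v = k·ln t + ln C, so regress ln v on ln t.
Sums: Σln t = 5.1240, Σ(ln t)² = 9.3176, Σln v = 8.8993, Σln t·ln v = 14.7821.
Normal system: [[9.3176, 5.1240]; [5.1240, 4]]·[k, ln C]ᵀ = [14.7821, 8.8993]ᵀ.
Solving (det = 11.0154): k = 1.22816, ln C = 0.65156.

k = 1.23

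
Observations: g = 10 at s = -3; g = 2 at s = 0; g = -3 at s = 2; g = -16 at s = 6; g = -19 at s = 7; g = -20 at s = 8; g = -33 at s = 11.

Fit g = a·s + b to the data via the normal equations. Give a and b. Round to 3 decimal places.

The normal system AᵀA·[a, b]ᵀ = Aᵀg is [[283, 31]; [31, 7]]·[a, b]ᵀ = [-788, -79]ᵀ.
Determinant 283·7 − 31² = 1020.
a = ((-788)·7 − 31·(-79))/1020 = -3067/1020; b = (283·(-79) − 31·(-788))/1020 = 2071/1020.

a = -3.007, b = 2.030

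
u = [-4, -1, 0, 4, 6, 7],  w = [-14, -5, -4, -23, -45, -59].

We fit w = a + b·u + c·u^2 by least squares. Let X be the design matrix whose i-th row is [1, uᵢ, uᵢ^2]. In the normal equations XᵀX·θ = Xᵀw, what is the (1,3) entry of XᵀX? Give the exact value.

118

Row 1 ↔ basis 1, column 3 ↔ basis u^2, so (XᵀX)_{1,3} = Σᵢ u^2 = (1)·(16) + (1)·(1) + (1)·(0) + (1)·(16) + (1)·(36) + (1)·(49) = 118.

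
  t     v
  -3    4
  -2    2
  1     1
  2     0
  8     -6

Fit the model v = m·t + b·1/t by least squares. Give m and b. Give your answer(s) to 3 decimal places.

XᵀX·[m, b]ᵀ = Xᵀv reads: 82·m + 5·b = -63;  5·m + (937/576)·b = -25/12.
(Σt·t = 82, Σt·1/t = 5, Σ1/t·1/t = 937/576, Σt·v = -63, Σ1/t·v = -25/12.)
Eliminating b: (937/576)·(row 1) − 5·(row 2) gives (31217/288)·m = (937/576)·(-63) − 5·(-25/12) = -17677/192, so m = -53031/62434.
Then b = ((-25/12) − 5·(-53031/62434))/(937/576) = 41520/31217.

m = -0.849, b = 1.330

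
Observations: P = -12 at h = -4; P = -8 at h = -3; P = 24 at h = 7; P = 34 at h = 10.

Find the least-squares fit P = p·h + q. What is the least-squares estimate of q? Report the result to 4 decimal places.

q = 1.3624

From the data, Σh·h = 174, Σh = 10, Σ1 = 4.
And Σh·P = 580, ΣP = 38.
Normal equations: [[174, 10]; [10, 4]]·[p, q]ᵀ = [580, 38]ᵀ.
Determinant 174·4 − 10² = 596.
p = (580·4 − 10·38)/596 = 485/149; q = (174·38 − 10·580)/596 = 203/149.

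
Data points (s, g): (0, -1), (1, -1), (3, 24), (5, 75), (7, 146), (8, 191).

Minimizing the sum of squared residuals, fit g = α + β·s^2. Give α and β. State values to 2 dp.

α = -2.38, β = 3.03

Normal-equation sums: Σ1 = 6, Σs^2 = 148, Σs^2·s^2 = 7204.
Right-hand side: Σg = 434, Σs^2·g = 21468.
Normal equations: [[6, 148]; [148, 7204]]·[α, β]ᵀ = [434, 21468]ᵀ.
det = 6·7204 − 148² = 21320.
α = (434·7204 − 148·21468)/21320 = -6341/2665; β = (6·21468 − 148·434)/21320 = 8072/2665.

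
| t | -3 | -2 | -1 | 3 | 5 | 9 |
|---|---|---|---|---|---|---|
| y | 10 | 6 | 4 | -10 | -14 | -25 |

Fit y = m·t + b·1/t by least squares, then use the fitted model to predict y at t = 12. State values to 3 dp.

From the data, Σt·t = 129, Σt·1/t = 6, Σ1/t·1/t = 12349/8100.
For Aᵀy: Σt·y = -371, Σ1/t·y = -866/45.
Normal equations: [[129, 6]; [6, 12349/8100]]·[m, b]ᵀ = [-371, -866/45]ᵀ.
det = 129·(12349/8100) − 6² = 433807/2700.
m = ((-371)·(12349/8100) − 6·(-866/45))/(433807/2700) = -3646199/1301421; b = (129·(-866/45) − 6·(-371))/(433807/2700) = -692640/433807.
At t = 12: ŷ = (-3646199/1301421)·(12) + (-692640/433807)·(1/12) = -14642516/433807.

ŷ = -33.754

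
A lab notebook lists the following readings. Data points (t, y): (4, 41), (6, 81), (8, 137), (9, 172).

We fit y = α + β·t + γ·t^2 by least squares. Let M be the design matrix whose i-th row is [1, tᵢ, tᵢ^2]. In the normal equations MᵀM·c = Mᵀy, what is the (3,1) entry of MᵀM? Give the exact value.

Row 3 ↔ basis t^2, column 1 ↔ basis 1, so (MᵀM)_{3,1} = Σᵢ t^2 = (16)·(1) + (36)·(1) + (64)·(1) + (81)·(1) = 197.

197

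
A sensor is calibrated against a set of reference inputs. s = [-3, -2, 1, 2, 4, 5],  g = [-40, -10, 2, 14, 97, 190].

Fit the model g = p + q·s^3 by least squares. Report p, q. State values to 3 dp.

AᵀA·[p, q]ᵀ = Aᵀg reads: 6·p + 163·q = 253;  163·p + 20579·q = 31232.
Eliminating q: 20579·(row 1) − 163·(row 2) gives 96905·p = 20579·253 − 163·31232 = 115671, so p = 115671/96905.
Then q = (31232 − 163·(115671/96905))/20579 = 146153/96905.

p = 1.194, q = 1.508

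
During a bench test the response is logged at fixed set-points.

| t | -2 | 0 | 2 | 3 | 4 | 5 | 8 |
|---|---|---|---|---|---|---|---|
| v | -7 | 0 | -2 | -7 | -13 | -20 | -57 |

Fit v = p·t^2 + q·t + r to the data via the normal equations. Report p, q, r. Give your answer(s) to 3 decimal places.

MᵀM·[p, q, r]ᵀ = Mᵀv reads: 5090·p + 728·q + 122·r = -4455;  728·p + 122·q + 20·r = -619;  122·p + 20·q + 7·r = -106.
Row-reducing yields p = -24583/24126, q = 26215/24126, r = -1965/4021.

p = -1.019, q = 1.087, r = -0.489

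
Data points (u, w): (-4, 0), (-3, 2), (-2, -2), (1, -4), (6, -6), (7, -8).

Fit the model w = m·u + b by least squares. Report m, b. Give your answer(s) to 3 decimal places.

XᵀX·[m, b]ᵀ = Xᵀw reads: 115·m + 5·b = -98;  5·m + 6·b = -18.
Eliminating b: 6·(row 1) − 5·(row 2) gives 665·m = 6·(-98) − 5·(-18) = -498, so m = -498/665.
Then b = ((-18) − 5·(-498/665))/6 = -316/133.

m = -0.749, b = -2.376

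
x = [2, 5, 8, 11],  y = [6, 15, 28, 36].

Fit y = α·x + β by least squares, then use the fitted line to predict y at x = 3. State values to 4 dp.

Compute the Gram sums: Σx·x = 214, Σx = 26, Σ1 = 4.
For Mᵀy: Σx·y = 707, Σy = 85.
Eliminating β: 4·(row 1) − 26·(row 2) gives 180·α = 4·707 − 26·85 = 618, so α = 103/30.
Then β = (85 − 26·(103/30))/4 = -16/15.
At x = 3: ŷ = (103/30)·(3) + (-16/15)·(1) = 277/30.

ŷ = 9.2333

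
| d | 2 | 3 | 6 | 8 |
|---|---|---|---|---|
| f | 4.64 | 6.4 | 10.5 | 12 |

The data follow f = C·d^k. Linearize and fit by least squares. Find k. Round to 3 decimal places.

k = 0.694

Let Y = ln f. Fitting Y = k·ln d + ln C by least squares:
Sums: Σln d = 5.6630, Σ(ln d)² = 9.2219, Σln f = 8.2273, Σln d·ln f = 12.4835.
Normal system: [[9.2219, 5.6630]; [5.6630, 4]]·[k, ln C]ᵀ = [12.4835, 8.2273]ᵀ.
Slope k = (n·Σln d·ln f − Σln d·Σln f)/(n·Σ(ln d)² − (Σln d)²) = (4·12.4835 − 5.6630·8.2273)/4.8184 = 0.69379; ln C = (Σln f − k·Σln d)/n = 1.07460.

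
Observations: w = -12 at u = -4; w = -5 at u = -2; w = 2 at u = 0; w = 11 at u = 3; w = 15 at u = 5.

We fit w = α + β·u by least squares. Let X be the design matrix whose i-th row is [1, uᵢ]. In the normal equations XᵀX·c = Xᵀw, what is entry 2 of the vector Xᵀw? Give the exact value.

Entry 2 ↔ basis u, so (Xᵀw)_{2} = Σᵢ (u)·wᵢ = (-4)·(-12) + (-2)·(-5) + (0)·(2) + (3)·(11) + (5)·(15) = 166.

166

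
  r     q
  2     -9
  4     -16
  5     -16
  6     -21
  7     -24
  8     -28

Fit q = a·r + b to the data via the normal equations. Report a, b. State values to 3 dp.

a = -3.086, b = -2.543

With design matrix A, AᵀA = [[194, 32]; [32, 6]] and Aᵀq = [-680, -114]ᵀ.
Eliminating b: 6·(row 1) − 32·(row 2) gives 140·a = 6·(-680) − 32·(-114) = -432, so a = -108/35.
Then b = ((-114) − 32·(-108/35))/6 = -89/35.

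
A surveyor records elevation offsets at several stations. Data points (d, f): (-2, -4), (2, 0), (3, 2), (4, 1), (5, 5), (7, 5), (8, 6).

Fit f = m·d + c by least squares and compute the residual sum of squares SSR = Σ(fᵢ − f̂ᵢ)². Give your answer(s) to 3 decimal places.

SSR = 5.404

Normal-equation sums: Σd·d = 171, Σd = 27, Σ1 = 7.
Moment sums: Σd·f = 126, Σf = 15.
So XᵀX·[m, c]ᵀ = Xᵀf: [[171, 27]; [27, 7]]·[m, c]ᵀ = [126, 15]ᵀ.
Δ = 171·7 − 27² = 468.
m = (126·7 − 27·15)/468 = 53/52; c = (171·15 − 27·126)/468 = -93/52.
Residuals: -9/52, -1/4, 19/26, -67/52, 22/13, -9/26, -19/52; SSR = 281/52.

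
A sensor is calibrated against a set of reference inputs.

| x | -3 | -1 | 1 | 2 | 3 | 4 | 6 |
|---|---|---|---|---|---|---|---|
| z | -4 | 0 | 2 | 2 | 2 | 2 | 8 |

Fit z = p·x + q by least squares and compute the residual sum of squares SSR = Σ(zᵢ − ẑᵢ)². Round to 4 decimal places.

MᵀM·[p, q]ᵀ = Mᵀz reads: 76·p + 12·q = 80;  12·p + 7·q = 12.
(Σx·x = 76, Σx = 12, Σ1 = 7, Σx·z = 80, Σz = 12.)
Eliminating q: 7·(row 1) − 12·(row 2) gives 388·p = 7·80 − 12·12 = 416, so p = 104/97.
Then q = (12 − 12·(104/97))/7 = -12/97.
Residuals: -64/97, 116/97, 102/97, -2/97, -106/97, -210/97, 164/97; SSR = 1136/97.

SSR = 11.7113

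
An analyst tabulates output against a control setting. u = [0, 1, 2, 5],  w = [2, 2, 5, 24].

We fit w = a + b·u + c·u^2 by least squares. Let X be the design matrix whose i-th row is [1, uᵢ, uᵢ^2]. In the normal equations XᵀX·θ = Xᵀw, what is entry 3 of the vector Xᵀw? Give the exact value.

622

Entry 3 ↔ basis u^2, so (Xᵀw)_{3} = Σᵢ (u^2)·wᵢ = (0)·(2) + (1)·(2) + (4)·(5) + (25)·(24) = 622.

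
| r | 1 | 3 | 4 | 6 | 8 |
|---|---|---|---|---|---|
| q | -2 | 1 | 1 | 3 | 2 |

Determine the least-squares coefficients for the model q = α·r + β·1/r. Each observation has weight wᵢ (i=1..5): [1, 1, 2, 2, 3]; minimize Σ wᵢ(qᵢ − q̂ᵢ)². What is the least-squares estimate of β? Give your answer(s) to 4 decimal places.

β = -2.0040

The normal equations are: 306·α + 9·β = 93;  9·α + (257/192)·β = 7/12.
Determinant 306·(257/192) − 9² = 10515/32.
α = (93·(257/192) − 9·(7/12))/(10515/32) = 7631/21030; β = (306·(7/12) − 9·93)/(10515/32) = -7024/3505.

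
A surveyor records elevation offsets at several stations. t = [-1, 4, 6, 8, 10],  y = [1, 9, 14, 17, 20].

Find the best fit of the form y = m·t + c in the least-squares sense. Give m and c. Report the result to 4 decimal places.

m = 1.7640, c = 2.6742

The normal system AᵀA·[m, c]ᵀ = Aᵀy is [[217, 27]; [27, 5]]·[m, c]ᵀ = [455, 61]ᵀ.
Eliminating c: 5·(row 1) − 27·(row 2) gives 356·m = 5·455 − 27·61 = 628, so m = 157/89.
Then c = (61 − 27·(157/89))/5 = 238/89.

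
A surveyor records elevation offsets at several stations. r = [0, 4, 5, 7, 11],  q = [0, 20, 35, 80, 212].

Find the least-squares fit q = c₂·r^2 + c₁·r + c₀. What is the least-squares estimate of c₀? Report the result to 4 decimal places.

c₀ = -0.2825

Entries of AᵀA: Σr^2·r^2 = 17923, Σr^2·r = 1863, Σr^2 = 211, Σr·r = 211, Σr = 27, Σ1 = 5.
Moment sums: Σr^2·q = 30767, Σr·q = 3147, Σq = 347.
Row-reducing yields c₂ = 20308/10067, c₁ = -28797/10067, c₀ = -2844/10067.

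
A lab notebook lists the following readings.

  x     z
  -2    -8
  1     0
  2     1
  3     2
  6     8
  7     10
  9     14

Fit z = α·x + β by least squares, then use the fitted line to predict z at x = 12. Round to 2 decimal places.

Entries of AᵀA: Σx·x = 184, Σx = 26, Σ1 = 7.
Moment sums: Σx·z = 268, Σz = 27.
AᵀA·[α, β]ᵀ = Aᵀz becomes [[184, 26]; [26, 7]]·[α, β]ᵀ = [268, 27]ᵀ.
Eliminating β: 7·(row 1) − 26·(row 2) gives 612·α = 7·268 − 26·27 = 1174, so α = 587/306.
Then β = (27 − 26·(587/306))/7 = -500/153.
At x = 12: ẑ = (587/306)·(12) + (-500/153)·(1) = 3022/153.

ẑ = 19.75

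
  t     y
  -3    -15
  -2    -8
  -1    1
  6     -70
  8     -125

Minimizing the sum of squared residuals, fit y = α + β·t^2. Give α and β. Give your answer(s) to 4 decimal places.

With design matrix X, XᵀX = [[5, 114]; [114, 5490]] and Xᵀy = [-217, -10686]ᵀ.
Determinant 5·5490 − 114² = 14454.
α = ((-217)·5490 − 114·(-10686))/14454 = 1493/803; β = (5·(-10686) − 114·(-217))/14454 = -1594/803.

α = 1.8593, β = -1.9851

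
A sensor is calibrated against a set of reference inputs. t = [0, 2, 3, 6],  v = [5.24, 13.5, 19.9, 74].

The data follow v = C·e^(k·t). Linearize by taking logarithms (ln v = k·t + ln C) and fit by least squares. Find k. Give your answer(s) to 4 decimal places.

Let Y = ln v. Fitting Y = k·t + ln C by least squares:
Σt = 11.0000, Σ(t)² = 49.0000, Σln v = 11.5538, Σt·ln v = 40.0019.
Equations: 49.0000·k + 11.0000·ln C = 40.0019;  11.0000·k + 4·ln C = 11.5538.
Δ = 49.0000·4 − (11.0000)² = 75.0000; k = (40.0019·4 − 11.0000·11.5538)/75.0000 = 0.43888, ln C = (49.0000·11.5538 − 11.0000·40.0019)/75.0000 = 1.68153.

k = 0.4389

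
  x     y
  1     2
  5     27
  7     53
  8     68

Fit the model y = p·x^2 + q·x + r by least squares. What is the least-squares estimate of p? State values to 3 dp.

Compute the Gram sums: Σx^2·x^2 = 7123, Σx^2·x = 981, Σx^2 = 139, Σx·x = 139, Σx = 21, Σ1 = 4.
And Σx^2·y = 7626, Σx·y = 1052, Σy = 150.
Inverting the 3×3 Gram matrix, [p, q, r]ᵀ = [391/372, 9/620, 418/465]ᵀ.

p = 1.051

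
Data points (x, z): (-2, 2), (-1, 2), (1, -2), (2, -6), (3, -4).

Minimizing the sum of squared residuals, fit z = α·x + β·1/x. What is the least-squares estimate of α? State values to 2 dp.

Sums needed: Σx·x = 19, Σx·1/x = 5, Σ1/x·1/x = 47/18.
For Mᵀz: Σx·z = -32, Σ1/x·z = -28/3.
So MᵀM·[α, β]ᵀ = Mᵀz: [[19, 5]; [5, 47/18]]·[α, β]ᵀ = [-32, -28/3]ᵀ.
Eliminating β: (47/18)·(row 1) − 5·(row 2) gives (443/18)·α = (47/18)·(-32) − 5·(-28/3) = -332/9, so α = -664/443.
Then β = ((-28/3) − 5·(-664/443))/(47/18) = -312/443.

α = -1.50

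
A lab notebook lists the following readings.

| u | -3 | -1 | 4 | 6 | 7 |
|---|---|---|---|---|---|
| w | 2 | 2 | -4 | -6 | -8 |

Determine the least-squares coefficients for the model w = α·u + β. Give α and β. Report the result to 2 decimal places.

α = -1.03, β = -0.12

AᵀA·[α, β]ᵀ = Aᵀw reads: 111·α + 13·β = -116;  13·α + 5·β = -14.
(Σu·u = 111, Σu = 13, Σ1 = 5, Σu·w = -116, Σw = -14.)
Determinant 111·5 − 13² = 386.
α = ((-116)·5 − 13·(-14))/386 = -199/193; β = (111·(-14) − 13·(-116))/386 = -23/193.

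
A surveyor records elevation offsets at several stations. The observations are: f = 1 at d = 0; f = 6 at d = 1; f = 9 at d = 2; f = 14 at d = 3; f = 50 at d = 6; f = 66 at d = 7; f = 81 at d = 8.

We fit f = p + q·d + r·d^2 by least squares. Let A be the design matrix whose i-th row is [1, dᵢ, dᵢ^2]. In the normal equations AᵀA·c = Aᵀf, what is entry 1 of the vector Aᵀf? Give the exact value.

227

Entry 1 ↔ basis 1, so (Aᵀf)_{1} = Σᵢ fᵢ = (1)·(1) + (1)·(6) + (1)·(9) + (1)·(14) + (1)·(50) + (1)·(66) + (1)·(81) = 227.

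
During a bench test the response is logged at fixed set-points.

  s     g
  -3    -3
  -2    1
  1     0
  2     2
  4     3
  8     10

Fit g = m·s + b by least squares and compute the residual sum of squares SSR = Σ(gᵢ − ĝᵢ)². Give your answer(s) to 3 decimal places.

Compute the Gram sums: Σs·s = 98, Σs = 10, Σ1 = 6.
Moment sums: Σs·g = 103, Σg = 13.
So AᵀA·[m, b]ᵀ = Aᵀg: [[98, 10]; [10, 6]]·[m, b]ᵀ = [103, 13]ᵀ.
det = 98·6 − 10² = 488.
m = (103·6 − 10·13)/488 = 1; b = (98·13 − 10·103)/488 = 1/2.
Residuals: -1/2, 5/2, -3/2, -1/2, -3/2, 3/2; SSR = 27/2.

SSR = 13.500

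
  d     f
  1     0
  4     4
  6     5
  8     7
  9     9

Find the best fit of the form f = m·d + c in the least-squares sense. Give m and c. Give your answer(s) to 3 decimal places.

With design matrix X, XᵀX = [[198, 28]; [28, 5]] and Xᵀf = [183, 25]ᵀ.
Eliminating c: 5·(row 1) − 28·(row 2) gives 206·m = 5·183 − 28·25 = 215, so m = 215/206.
Then c = (25 − 28·(215/206))/5 = -87/103.

m = 1.044, c = -0.845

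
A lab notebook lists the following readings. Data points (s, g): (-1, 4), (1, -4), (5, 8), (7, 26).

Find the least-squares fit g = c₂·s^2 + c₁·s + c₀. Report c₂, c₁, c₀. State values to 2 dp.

Sums needed: Σs^2·s^2 = 3028, Σs^2·s = 468, Σs^2 = 76, Σs·s = 76, Σs = 12, Σ1 = 4.
Right-hand side: Σs^2·g = 1474, Σs·g = 214, Σg = 34.
MᵀM·[c₂, c₁, c₀]ᵀ = Mᵀg becomes [[3028, 468, 76]; [468, 76, 12]; [76, 12, 4]]·[c₂, c₁, c₀]ᵀ = [1474, 214, 34]ᵀ.
Row-reducing yields c₂ = 13/12, c₁ = -37/10, c₀ = -59/60.

c₂ = 1.08, c₁ = -3.70, c₀ = -0.98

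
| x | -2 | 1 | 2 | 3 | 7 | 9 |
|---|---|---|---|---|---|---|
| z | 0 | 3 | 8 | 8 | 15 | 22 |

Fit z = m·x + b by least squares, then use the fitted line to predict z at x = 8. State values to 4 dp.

ẑ = 18.4754

Forming MᵀM = [[148, 20]; [20, 6]] and Mᵀz = [346, 56]ᵀ gives MᵀM·[m, b]ᵀ = Mᵀz.
Δ = 148·6 − 20² = 488.
m = (346·6 − 20·56)/488 = 239/122; b = (148·56 − 20·346)/488 = 171/61.
At x = 8: ẑ = (239/122)·(8) + (171/61)·(1) = 1127/61.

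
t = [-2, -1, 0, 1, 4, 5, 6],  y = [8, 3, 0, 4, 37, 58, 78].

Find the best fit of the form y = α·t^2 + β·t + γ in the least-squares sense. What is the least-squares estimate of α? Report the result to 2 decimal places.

From the data, Σt^2·t^2 = 2195, Σt^2·t = 397, Σt^2 = 83, Σt·t = 83, Σt = 13, Σ1 = 7.
Moment sums: Σt^2·y = 4889, Σt·y = 891, Σy = 188.
So AᵀA·[α, β, γ]ᵀ = Aᵀy: [[2195, 397, 83]; [397, 83, 13]; [83, 13, 7]]·[α, β, γ]ᵀ = [4889, 891, 188]ᵀ.
Solving the 3×3 system (Gaussian elimination) gives α = 10919/5376, β = 4439/5376, γ = 139/112.

α = 2.03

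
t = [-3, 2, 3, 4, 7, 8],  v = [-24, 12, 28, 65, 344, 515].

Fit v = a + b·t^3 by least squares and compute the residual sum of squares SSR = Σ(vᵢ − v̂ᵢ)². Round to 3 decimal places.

SSR = 8.802

Sums needed: Σ1 = 6, Σt^3 = 927, Σt^3·t^3 = 385411.
Moment sums: Σv = 940, Σt^3·v = 387332.
Normal equations: [[6, 927]; [927, 385411]]·[a, b]ᵀ = [940, 387332]ᵀ.
det = 6·385411 − 927² = 1453137.
a = (940·385411 − 927·387332)/1453137 = 461368/207591; b = (6·387332 − 927·940)/1453137 = 69172/69197.
Residuals: 159380/207591, 369596/207591, -251752/207591, -248977/207591, -228052/207591, 199805/207591; SSR = 1827158/207591.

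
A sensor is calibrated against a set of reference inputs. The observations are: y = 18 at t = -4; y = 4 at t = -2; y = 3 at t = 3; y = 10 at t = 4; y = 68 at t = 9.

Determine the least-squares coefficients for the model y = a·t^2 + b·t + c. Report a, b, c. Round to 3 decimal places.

a = 0.985, b = -1.071, c = -2.078

AᵀA·[a, b, c]ᵀ = Aᵀy reads: 7170·a + 748·b + 126·c = 5999;  748·a + 126·b + 10·c = 581;  126·a + 10·b + 5·c = 103.
(Σt^2·t^2 = 7170, Σt^2·t = 748, Σt^2 = 126, Σt·t = 126, Σt = 10, Σ1 = 5, Σt^2·y = 5999, Σt·y = 581, Σy = 103.)
Solving the 3×3 system (Gaussian elimination) gives a = 436901/443582, b = -475091/443582, c = -460967/221791.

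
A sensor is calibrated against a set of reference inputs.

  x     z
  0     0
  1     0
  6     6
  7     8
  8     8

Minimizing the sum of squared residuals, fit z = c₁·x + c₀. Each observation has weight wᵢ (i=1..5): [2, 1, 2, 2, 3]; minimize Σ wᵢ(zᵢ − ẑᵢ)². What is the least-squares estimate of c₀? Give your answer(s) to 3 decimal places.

c₀ = -0.292

With design matrix A, AᵀWA = [[363, 51]; [51, 10]] and AᵀWz = [376, 52]ᵀ.
Δ = 363·10 − 51² = 1029.
c₁ = (376·10 − 51·52)/1029 = 1108/1029; c₀ = (363·52 − 51·376)/1029 = -100/343.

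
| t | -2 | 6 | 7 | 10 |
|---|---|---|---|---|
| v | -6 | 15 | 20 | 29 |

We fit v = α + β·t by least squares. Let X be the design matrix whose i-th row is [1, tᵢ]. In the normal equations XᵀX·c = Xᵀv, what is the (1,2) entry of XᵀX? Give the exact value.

21

Row 1 ↔ basis 1, column 2 ↔ basis t, so (XᵀX)_{1,2} = Σᵢ t = (1)·(-2) + (1)·(6) + (1)·(7) + (1)·(10) = 21.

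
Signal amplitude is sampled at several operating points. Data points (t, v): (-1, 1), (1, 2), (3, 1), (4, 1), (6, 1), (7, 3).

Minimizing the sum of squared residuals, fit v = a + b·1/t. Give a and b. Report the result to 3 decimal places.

a = 1.440, b = 0.402

From the data, Σ1 = 6, Σ1/t = 25/28, Σ1/t·1/t = 15677/7056.
Right-hand side: Σv = 9, Σ1/t·v = 61/28.
So MᵀM·[a, b]ᵀ = Mᵀv: [[6, 25/28]; [25/28, 15677/7056]]·[a, b]ᵀ = [9, 61/28]ᵀ.
Eliminating b: (15677/7056)·(row 1) − (25/28)·(row 2) gives (29479/2352)·a = (15677/7056)·9 − (25/28)·(61/28) = 1769/98, so a = 42456/29479.
Then b = ((61/28) − (25/28)·(42456/29479))/(15677/7056) = 11844/29479.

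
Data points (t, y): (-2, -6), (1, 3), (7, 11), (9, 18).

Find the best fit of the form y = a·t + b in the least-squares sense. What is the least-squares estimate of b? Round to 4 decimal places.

b = -0.9524

The normal system XᵀX·[a, b]ᵀ = Xᵀy is [[135, 15]; [15, 4]]·[a, b]ᵀ = [254, 26]ᵀ.
Eliminating b: 4·(row 1) − 15·(row 2) gives 315·a = 4·254 − 15·26 = 626, so a = 626/315.
Then b = (26 − 15·(626/315))/4 = -20/21.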